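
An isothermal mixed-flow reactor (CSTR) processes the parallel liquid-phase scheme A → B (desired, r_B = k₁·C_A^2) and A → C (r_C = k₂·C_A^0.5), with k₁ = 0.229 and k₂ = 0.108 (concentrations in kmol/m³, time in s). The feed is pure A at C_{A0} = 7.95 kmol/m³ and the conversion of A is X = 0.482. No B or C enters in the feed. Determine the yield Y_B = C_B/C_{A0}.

Exit C_A = C_{A0}(1−X) = 7.95×0.518 = 4.118 kmol/m³.
A CSTR operates uniformly at the exit composition, giving r_B = 3.884 and r_C = 0.2192 (each k·C_A^n at C_A = 4.118).
Fraction of consumed A going to B: r_B/(r_B+r_C) = 0.9466.
C_B = 0.9466·C_{A0}·X = 0.9466×7.95×0.482 = 3.63 kmol/m³; Y_B = C_B/C_{A0} = 0.456.

0.456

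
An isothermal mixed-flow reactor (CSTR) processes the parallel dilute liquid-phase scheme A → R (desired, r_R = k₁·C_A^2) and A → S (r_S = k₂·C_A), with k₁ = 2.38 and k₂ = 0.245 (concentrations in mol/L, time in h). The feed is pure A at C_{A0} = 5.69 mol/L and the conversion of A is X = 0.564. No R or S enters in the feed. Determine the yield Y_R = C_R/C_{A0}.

Exit C_A = C_{A0}(1−X) = 5.69×0.436 = 2.481 mol/L.
Rates in a CSTR are evaluated at the outlet concentration: r_R = 2.38×2.481^2 = 14.65, r_S = 0.245×2.481 = 0.6078.
Fraction of consumed A going to R: r_R/(r_R+r_S) = 0.9602.
C_R = 0.9602·C_{A0}·X = 0.9602×5.69×0.564 = 3.08 mol/L; Y_R = C_R/C_{A0} = 0.542.

0.542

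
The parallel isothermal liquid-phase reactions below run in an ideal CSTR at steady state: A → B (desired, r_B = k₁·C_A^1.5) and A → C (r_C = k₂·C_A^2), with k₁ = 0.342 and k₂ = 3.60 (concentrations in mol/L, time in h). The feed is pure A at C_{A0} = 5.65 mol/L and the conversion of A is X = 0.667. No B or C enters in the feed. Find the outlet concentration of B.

Exit C_A = C_{A0}(1−X) = 5.65×0.333 = 1.881 mol/L.
Rates in a CSTR are evaluated at the outlet concentration: r_B = 0.342×1.881^1.5 = 0.8826, r_C = 3.60×1.881^2 = 12.74.
Fraction of consumed A going to B: r_B/(r_B+r_C) = 0.06477.
C_B = 0.06477·C_{A0}·X = 0.06477×5.65×0.667 = 0.244 mol/L.

0.244 mol/L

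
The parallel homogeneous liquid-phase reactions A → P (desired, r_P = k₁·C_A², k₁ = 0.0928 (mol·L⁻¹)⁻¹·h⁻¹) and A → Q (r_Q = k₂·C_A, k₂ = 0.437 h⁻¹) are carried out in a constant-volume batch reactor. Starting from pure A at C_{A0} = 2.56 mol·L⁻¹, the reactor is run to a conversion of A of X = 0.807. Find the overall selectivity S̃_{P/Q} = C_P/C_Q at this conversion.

0.312

C_A = C_{A0}(1−X) = 0.4941 mol·L⁻¹.
Along a PFR/batch, dC_Q/dC_A = −r_Q/(r_P+r_Q) = −k₂/(k₂+k₁·C_A).
Integrating from C_{A0} to C_A: C_Q = (0.437/0.0928)·ln[(0.437+0.0928·2.56)/(0.437+0.0928·0.494)] = 4.709·ln(0.6746/0.4829) = 1.575 mol·L⁻¹.
Then C_P = (C_{A0}−C_A) − C_Q = 2.066 − 1.575 = 0.4914 mol·L⁻¹.
S̃_{P/Q} = C_P/C_Q = 0.4914/1.575 = 0.312.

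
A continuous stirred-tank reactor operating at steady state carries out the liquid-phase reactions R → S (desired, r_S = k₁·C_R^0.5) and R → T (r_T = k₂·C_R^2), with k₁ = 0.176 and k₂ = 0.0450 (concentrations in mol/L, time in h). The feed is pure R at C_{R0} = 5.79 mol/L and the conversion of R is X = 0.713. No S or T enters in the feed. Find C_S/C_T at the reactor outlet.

1.83

Exit C_R = C_{R0}(1−X) = 5.79×0.287 = 1.662 mol/L.
Rates in a CSTR are evaluated at the outlet concentration: r_S = 0.176×1.662^0.5 = 0.2269, r_T = 0.0450×1.662^2 = 0.1243.
Overall selectivity = C_S/C_T = r_Sτ/(r_Tτ) = r_S/r_T = 1.83.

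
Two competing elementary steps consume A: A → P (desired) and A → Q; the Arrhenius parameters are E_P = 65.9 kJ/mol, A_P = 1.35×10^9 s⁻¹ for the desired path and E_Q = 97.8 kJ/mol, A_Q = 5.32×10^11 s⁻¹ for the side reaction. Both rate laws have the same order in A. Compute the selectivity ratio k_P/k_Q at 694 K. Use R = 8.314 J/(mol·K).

k_P/k_Q = (A_P/A_Q)·exp[−(E_P−E_Q)/(RT)] = (A_P/A_Q)·exp[(E_Q−E_P)/(RT)].
(E_Q−E_P)/(RT) = (97.8−65.9)×10³/(8.314×694) = 31900/5770 = 5.529.
k_P/k_Q = (1.35×10^9/5.32×10^11)·exp(5.529) = 0.002538 × 251.8 = 0.639.
Since E_P < E_Q, lowering the temperature improves selectivity toward P.

0.639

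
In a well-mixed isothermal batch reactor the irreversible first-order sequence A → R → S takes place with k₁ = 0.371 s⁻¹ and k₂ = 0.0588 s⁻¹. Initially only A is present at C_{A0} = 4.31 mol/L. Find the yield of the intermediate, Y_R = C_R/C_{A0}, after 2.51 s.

0.557

Solving the coupled first-order balances gives C_R(t) = [k₁/(k₂−k₁)]·C_{A0}·(e^(−k₁t) − e^(−k₂t)).
e^(−k₁t) = e^(−0.371×2.51) = e^(−0.9312) = 0.3941; e^(−k₂t) = e^(−0.1476) = 0.8628.
C_R = 0.371×4.31/(0.0588−0.371) × (0.3941−0.8628) = (-5.122)×(-0.4687) = 2.401 mol/L.
Y_R = C_R/C_{A0} = 2.401/4.31 = 0.557.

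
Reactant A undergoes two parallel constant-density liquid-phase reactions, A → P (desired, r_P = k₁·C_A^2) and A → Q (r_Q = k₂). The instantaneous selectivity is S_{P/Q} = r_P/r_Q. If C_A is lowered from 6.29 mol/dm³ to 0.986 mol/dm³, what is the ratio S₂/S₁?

S_{P/Q} = (k₁/k₂)·C_A^2, so S₂/S₁ = (C_{A,2}/C_{A,1})^2.
= (0.986/6.29)^2 = (0.1568)^2 = 0.0246.

0.0246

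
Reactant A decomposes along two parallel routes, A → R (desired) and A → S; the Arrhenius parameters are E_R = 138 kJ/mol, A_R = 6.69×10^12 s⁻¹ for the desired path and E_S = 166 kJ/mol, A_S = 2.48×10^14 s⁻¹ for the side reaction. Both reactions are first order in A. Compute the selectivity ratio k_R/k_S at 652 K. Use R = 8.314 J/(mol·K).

4.72

With equal orders, S_{R/S} = k_R/k_S = (A_R/A_S)·exp[(E_S−E_R)/(RT)].
(E_S−E_R)/(RT) = (166−138)×10³/(8.314×652) = 28000/5421 = 5.165.
k_R/k_S = (6.69×10^12/2.48×10^14)·exp(5.165) = 0.02698 × 175.1 = 4.72.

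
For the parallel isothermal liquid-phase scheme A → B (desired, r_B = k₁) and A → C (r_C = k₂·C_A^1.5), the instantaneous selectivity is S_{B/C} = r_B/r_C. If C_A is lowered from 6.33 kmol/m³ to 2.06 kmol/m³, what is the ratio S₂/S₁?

S_{B/C} = (k₁/k₂)·C_A^-1.5, so S₂/S₁ = (C_{A,2}/C_{A,1})^-1.5.
= (2.06/6.33)^(-1.5) = (0.3254)^(-1.5) = 5.39.

5.39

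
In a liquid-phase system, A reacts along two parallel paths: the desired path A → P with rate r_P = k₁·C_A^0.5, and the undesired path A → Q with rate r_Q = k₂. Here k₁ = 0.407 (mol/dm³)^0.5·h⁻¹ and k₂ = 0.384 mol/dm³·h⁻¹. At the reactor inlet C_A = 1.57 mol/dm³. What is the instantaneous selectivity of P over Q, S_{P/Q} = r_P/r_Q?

S_{P/Q} = r_P/r_Q = (k₁·C_A^0.5)/(k₂) = (k₁/k₂)·C_A^0.5.
= (0.407×1.570^0.5) / (0.384) = 0.5100/0.3840 = 1.33.
Since the desired path is higher order in A, keeping C_A high (PFR or concentrated feed) favours P.

1.33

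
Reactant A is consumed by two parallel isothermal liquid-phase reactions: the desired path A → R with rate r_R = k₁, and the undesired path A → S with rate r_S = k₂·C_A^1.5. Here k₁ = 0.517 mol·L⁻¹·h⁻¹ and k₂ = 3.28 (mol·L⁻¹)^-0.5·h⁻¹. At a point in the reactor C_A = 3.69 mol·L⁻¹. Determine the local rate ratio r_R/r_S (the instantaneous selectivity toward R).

S_{R/S} = r_R/r_S = (k₁)/(k₂·C_A^1.5) = (k₁/k₂)·C_A^-1.5.
= (0.517) / (3.28×3.690^1.5) = 0.5170/23.25 = 0.0222.
The undesired path is higher order in A, so low C_A (CSTR or dilute feed) favours R.

0.0222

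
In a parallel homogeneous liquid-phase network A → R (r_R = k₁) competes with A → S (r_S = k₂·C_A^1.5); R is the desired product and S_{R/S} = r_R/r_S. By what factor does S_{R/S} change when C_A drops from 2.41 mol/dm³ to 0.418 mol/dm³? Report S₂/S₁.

13.8

S_{R/S} = (k₁/k₂)·C_A^-1.5, so S₂/S₁ = (C_{A,2}/C_{A,1})^-1.5.
= (0.418/2.41)^(-1.5) = (0.1734)^(-1.5) = 13.8.
Selectivity toward R rises as C_A falls — low-concentration operation is favoured.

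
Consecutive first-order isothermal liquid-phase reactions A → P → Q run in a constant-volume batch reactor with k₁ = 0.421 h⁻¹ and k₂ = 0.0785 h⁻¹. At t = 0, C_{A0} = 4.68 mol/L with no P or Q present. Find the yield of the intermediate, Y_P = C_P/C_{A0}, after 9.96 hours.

The intermediate concentration in a first-order A→B→C sequence is C_P = k₁C_{A0}(e^(−k₁t) − e^(−k₂t))/(k₂−k₁).
e^(−k₁t) = e^(−0.421×9.96) = e^(−4.193) = 0.01510; e^(−k₂t) = e^(−0.7819) = 0.4576.
C_P = 0.421×4.68/(0.0785−0.421) × (0.01510−0.4576) = (-5.753)×(-0.4425) = 2.545 mol/L.
Y_P = C_P/C_{A0} = 2.545/4.68 = 0.544.

0.544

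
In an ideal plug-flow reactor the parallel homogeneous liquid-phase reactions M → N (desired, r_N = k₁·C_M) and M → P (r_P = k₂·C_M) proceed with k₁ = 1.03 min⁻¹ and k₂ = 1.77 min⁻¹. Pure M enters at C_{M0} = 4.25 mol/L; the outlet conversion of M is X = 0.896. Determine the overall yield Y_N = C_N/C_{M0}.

C_M = C_{M0}(1−X) = 0.4420 mol/L.
Both paths are first order in M, so the instantaneous fraction to N is constant: dC_N/d(−C_M) = k₁/(k₁+k₂) = 0.3679.
C_N = 0.3679·(C_{M0}−C_M) = 0.3679×3.808 = 1.40 mol/L.
Y_N = C_N/C_{M0} = 1.401/4.25 = 0.330.

0.330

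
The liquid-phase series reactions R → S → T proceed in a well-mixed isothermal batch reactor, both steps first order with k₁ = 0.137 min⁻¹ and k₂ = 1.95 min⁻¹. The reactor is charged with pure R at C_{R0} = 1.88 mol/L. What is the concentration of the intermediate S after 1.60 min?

0.108 mol/L

The intermediate concentration in a first-order A→B→C sequence is C_S = k₁C_{R0}(e^(−k₁t) − e^(−k₂t))/(k₂−k₁).
e^(−k₁t) = e^(−0.137×1.60) = e^(−0.2192) = 0.8032; e^(−k₂t) = e^(−3.120) = 0.04416.
C_S = 0.137×1.88/(1.95−0.137) × (0.8032−0.04416) = 0.1421×0.7590 = 0.1078 mol/L.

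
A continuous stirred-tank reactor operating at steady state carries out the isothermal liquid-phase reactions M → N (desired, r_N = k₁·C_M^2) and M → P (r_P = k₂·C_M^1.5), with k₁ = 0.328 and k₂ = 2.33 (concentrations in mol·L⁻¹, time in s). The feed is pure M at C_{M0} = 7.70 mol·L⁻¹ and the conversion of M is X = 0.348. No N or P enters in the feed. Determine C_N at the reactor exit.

Exit C_M = C_{M0}(1−X) = 7.70×0.652 = 5.020 mol·L⁻¹.
In a CSTR the entire volume is at exit conditions, so r_N = 0.328×5.020^2 = 8.267 and r_P = 2.33×5.020^1.5 = 26.21.
Fraction of consumed M going to N: r_N/(r_N+r_P) = 0.2398.
C_N = 0.2398·C_{M0}·X = 0.2398×7.70×0.348 = 0.643 mol·L⁻¹.

0.643 mol·L⁻¹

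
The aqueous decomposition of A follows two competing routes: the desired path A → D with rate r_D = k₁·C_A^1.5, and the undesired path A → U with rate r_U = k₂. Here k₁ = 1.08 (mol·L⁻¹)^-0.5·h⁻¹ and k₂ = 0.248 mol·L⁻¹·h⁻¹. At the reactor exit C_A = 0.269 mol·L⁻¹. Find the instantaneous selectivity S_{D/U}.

S_{D/U} = r_D/r_U = (k₁·C_A^1.5)/(k₂) = (k₁/k₂)·C_A^1.5.
= (1.08×0.2690^1.5) / (0.248) = 0.1507/0.2480 = 0.608.
Since the desired path is higher order in A, keeping C_A high (PFR or concentrated feed) favours D.

0.608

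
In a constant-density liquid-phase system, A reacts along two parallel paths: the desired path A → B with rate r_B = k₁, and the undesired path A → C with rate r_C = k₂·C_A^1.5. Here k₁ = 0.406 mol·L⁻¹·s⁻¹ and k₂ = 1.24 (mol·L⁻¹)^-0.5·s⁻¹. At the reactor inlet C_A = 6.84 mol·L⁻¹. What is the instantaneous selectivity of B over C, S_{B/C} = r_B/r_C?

S_{B/C} = r_B/r_C = (k₁)/(k₂·C_A^1.5) = (k₁/k₂)·C_A^-1.5.
= (0.406) / (1.24×6.840^1.5) = 0.4060/22.18 = 0.0183.
The undesired path is higher order in A, so low C_A (CSTR or dilute feed) favours B.

0.0183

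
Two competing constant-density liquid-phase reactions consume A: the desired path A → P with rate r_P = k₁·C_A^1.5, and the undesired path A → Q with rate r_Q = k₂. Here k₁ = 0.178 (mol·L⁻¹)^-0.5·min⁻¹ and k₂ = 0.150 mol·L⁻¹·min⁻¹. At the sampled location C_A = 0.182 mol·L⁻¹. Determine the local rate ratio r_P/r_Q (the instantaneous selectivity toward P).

0.0921

S_{P/Q} = r_P/r_Q = (k₁·C_A^1.5)/(k₂) = (k₁/k₂)·C_A^1.5.
= (0.178×0.1820^1.5) / (0.150) = 0.01382/0.1500 = 0.0921.
Since the desired path is higher order in A, keeping C_A high (PFR or concentrated feed) favours P.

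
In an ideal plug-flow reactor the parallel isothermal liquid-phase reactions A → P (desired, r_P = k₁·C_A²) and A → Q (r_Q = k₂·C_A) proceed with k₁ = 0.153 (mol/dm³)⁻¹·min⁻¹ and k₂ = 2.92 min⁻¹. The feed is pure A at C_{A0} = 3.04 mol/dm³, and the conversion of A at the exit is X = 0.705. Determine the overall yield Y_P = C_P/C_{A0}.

0.0654

C_A = C_{A0}(1−X) = 0.8968 mol/dm³.
Along a PFR/batch, dC_Q/dC_A = −r_Q/(r_P+r_Q) = −k₂/(k₂+k₁·C_A).
Integrating from C_{A0} to C_A: C_Q = (2.92/0.153)·ln[(2.92+0.153·3.04)/(2.92+0.153·0.897)] = 19.08·ln(3.385/3.057) = 1.945 mol/dm³.
Then C_P = (C_{A0}−C_A) − C_Q = 2.143 − 1.945 = 0.1987 mol/dm³.
Y_P = C_P/C_{A0} = 0.1987/3.04 = 0.0654.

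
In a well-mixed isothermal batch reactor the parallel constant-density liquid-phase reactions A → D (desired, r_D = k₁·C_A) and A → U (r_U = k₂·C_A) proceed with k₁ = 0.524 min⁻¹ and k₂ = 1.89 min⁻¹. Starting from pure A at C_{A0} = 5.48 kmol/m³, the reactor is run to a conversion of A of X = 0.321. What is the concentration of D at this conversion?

C_A = C_{A0}(1−X) = 3.721 kmol/m³.
Both paths are first order in A, so the instantaneous fraction to D is constant: dC_D/d(−C_A) = k₁/(k₁+k₂) = 0.2171.
C_D = 0.2171·(C_{A0}−C_A) = 0.2171×1.759 = 0.382 kmol/m³.

0.382 kmol/m³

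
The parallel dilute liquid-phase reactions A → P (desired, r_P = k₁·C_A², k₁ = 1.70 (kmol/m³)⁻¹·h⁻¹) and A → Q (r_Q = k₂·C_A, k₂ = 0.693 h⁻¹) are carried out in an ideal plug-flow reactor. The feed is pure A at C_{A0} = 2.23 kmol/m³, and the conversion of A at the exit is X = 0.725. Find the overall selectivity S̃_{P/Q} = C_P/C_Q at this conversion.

3.18

C_A = C_{A0}(1−X) = 0.6133 kmol/m³.
Along a PFR/batch, dC_Q/dC_A = −r_Q/(r_P+r_Q) = −k₂/(k₂+k₁·C_A).
Integrating from C_{A0} to C_A: C_Q = (0.693/1.70)·ln[(0.693+1.70·2.23)/(0.693+1.70·0.613)] = 0.4076·ln(4.484/1.736) = 0.3869 kmol/m³.
Then C_P = (C_{A0}−C_A) − C_Q = 1.617 − 0.3869 = 1.230 kmol/m³.
S̃_{P/Q} = C_P/C_Q = 1.230/0.3869 = 3.18.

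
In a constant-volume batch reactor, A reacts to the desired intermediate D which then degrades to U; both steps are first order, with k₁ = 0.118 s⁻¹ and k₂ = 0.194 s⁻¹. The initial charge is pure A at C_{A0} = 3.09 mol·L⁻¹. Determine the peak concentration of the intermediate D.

At the optimum, C_{D,max}/C_{A0} = (k₁/k₂)^[k₂/(k₂−k₁)].
= (0.118/0.194)^(0.194/(0.194−0.118)) = (0.6082)^(2.553) = 0.2811.
C_{D,max} = 0.2811×3.09 = 0.869 mol·L⁻¹.

0.869 mol·L⁻¹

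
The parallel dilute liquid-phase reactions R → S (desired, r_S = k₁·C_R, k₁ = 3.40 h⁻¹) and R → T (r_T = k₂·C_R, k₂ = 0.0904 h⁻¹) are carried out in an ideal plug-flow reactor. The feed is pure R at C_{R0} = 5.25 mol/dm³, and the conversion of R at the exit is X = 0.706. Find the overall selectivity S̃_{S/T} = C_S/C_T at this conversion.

C_R = C_{R0}(1−X) = 1.544 mol/dm³.
Both paths are first order in R, so the instantaneous fraction to S is constant: dC_S/d(−C_R) = k₁/(k₁+k₂) = 0.9741.
C_S = 0.9741·(C_{R0}−C_R) = 0.9741×3.706 = 3.61 mol/dm³.
C_T = (C_{R0}−C_R)−C_S = 0.09600 mol/dm³; S̃_{S/T} = 3.611/0.09600 = 37.6.

37.6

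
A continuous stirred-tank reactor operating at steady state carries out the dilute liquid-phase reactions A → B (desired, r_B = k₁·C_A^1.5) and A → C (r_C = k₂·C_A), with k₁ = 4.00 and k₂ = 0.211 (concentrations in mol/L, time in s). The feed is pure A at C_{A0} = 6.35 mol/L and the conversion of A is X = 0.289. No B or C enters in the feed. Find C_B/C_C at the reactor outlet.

Exit C_A = C_{A0}(1−X) = 6.35×0.711 = 4.515 mol/L.
Rates in a CSTR are evaluated at the outlet concentration: r_B = 4.00×4.515^1.5 = 38.37, r_C = 0.211×4.515 = 0.9526.
Overall selectivity = C_B/C_C = r_Bτ/(r_Cτ) = r_B/r_C = 40.3.

40.3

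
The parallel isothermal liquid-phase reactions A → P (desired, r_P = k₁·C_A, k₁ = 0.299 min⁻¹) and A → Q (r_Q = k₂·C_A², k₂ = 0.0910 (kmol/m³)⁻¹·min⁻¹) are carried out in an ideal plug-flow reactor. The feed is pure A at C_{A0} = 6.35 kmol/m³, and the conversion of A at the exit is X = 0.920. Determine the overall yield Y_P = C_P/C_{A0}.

0.482

C_A = C_{A0}(1−X) = 0.5080 kmol/m³.
Along a PFR/batch, dC_P/dC_A = −r_P/(r_P+r_Q) = −k₁/(k₁+k₂·C_A).
Integrating from C_{A0} to C_A: C_P = (0.299/0.0910)·ln[(0.299+0.0910·6.35)/(0.299+0.0910·0.508)] = 3.286·ln(0.8768/0.3452) = 3.063 kmol/m³.
Y_P = C_P/C_{A0} = 3.063/6.35 = 0.482.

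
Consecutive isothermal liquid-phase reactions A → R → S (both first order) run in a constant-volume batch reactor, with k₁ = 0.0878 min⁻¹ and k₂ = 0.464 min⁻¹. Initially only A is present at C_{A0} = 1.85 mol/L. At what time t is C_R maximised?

Setting dC_R/dt = 0 gives t_opt = ln(k₂/k₁)/(k₂−k₁).
= ln(0.464/0.0878)/(0.464−0.0878) = ln(5.285)/0.3762 = 1.665/0.3762 = 4.43 min.

4.43 min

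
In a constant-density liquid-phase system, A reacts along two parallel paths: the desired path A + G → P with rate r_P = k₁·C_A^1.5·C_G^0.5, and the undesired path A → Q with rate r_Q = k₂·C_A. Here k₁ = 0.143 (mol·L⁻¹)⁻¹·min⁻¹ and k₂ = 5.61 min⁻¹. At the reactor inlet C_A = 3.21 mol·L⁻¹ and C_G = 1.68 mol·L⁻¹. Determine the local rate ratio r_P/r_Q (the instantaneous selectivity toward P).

S_{P/Q} = r_P/r_Q = (k₁·C_A^1.5·C_G^0.5)/(k₂·C_A) = (k₁/k₂)·C_A^0.5·C_G^0.5.
= (0.143×3.210^1.5×1.680^0.5) / (5.61×3.210) = 1.066/18.01 = 0.0592.
Since the desired path is higher order in A, keeping C_A high (PFR or concentrated feed) favours P.

0.0592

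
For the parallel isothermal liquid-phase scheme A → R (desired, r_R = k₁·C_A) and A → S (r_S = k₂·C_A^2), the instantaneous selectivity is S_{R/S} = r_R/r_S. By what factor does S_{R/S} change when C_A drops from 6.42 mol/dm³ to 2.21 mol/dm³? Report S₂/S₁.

S_{R/S} = (k₁/k₂)·C_A⁻¹, so S₂/S₁ = (C_{A,2}/C_{A,1})⁻¹.
= 6.42/2.21 = 2.90.

2.90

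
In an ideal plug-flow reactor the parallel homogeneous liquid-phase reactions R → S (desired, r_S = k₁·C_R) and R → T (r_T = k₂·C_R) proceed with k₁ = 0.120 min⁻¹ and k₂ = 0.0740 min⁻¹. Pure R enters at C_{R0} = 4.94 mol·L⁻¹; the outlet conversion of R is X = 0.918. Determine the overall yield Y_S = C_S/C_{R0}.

C_R = C_{R0}(1−X) = 0.4051 mol·L⁻¹.
Both paths are first order in R, so the instantaneous fraction to S is constant: dC_S/d(−C_R) = k₁/(k₁+k₂) = 0.6186.
C_S = 0.6186·(C_{R0}−C_R) = 0.6186×4.535 = 2.81 mol·L⁻¹.
Y_S = C_S/C_{R0} = 2.805/4.94 = 0.568.

0.568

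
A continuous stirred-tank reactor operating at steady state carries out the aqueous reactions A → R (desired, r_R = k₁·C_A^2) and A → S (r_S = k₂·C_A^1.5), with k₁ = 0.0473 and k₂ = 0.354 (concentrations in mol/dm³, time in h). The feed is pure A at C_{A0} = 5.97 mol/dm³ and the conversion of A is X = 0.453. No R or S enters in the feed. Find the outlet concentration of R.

0.526 mol/dm³

Exit C_A = C_{A0}(1−X) = 5.97×0.547 = 3.266 mol/dm³.
A CSTR operates uniformly at the exit composition, giving r_R = 0.5044 and r_S = 2.089 (each k·C_A^n at C_A = 3.266).
Fraction of consumed A going to R: r_R/(r_R+r_S) = 0.1945.
C_R = 0.1945·C_{A0}·X = 0.1945×5.97×0.453 = 0.526 mol/dm³.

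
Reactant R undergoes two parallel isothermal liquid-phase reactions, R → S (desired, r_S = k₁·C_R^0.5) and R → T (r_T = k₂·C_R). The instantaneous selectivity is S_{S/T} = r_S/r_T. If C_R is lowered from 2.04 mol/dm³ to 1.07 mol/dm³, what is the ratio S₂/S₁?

S_{S/T} = (k₁/k₂)·C_R^-0.5, so S₂/S₁ = (C_{R,2}/C_{R,1})^-0.5.
= (1.07/2.04)^(-0.5) = (0.5245)^(-0.5) = 1.38.

1.38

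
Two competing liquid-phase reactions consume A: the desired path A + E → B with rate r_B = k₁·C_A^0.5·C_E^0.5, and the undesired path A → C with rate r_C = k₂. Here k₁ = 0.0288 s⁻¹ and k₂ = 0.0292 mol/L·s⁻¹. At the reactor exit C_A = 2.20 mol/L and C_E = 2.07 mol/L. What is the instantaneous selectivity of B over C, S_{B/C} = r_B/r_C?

S_{B/C} = r_B/r_C = (k₁·C_A^0.5·C_E^0.5)/(k₂) = (k₁/k₂)·C_A^0.5·C_E^0.5.
= (0.0288×2.200^0.5×2.070^0.5) / (0.0292) = 0.06146/0.02920 = 2.10.
Since the desired path is higher order in A, keeping C_A high (PFR or concentrated feed) favours B.

2.10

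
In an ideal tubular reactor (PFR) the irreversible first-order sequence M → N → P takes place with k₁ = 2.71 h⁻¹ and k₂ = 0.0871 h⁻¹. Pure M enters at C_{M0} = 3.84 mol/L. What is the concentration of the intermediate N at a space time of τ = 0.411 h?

2.53 mol/L

For first-order series with pure M initially, C_N(τ) = k₁C_{M0}/(k₂−k₁)·(e^(−k₁τ) − e^(−k₂τ)).
e^(−k₁τ) = e^(−2.71×0.411) = e^(−1.114) = 0.3283; e^(−k₂τ) = e^(−0.03580) = 0.9648.
C_N = 2.71×3.84/(0.0871−2.71) × (0.3283−0.9648) = (-3.968)×(-0.6365) = 2.525 mol/L.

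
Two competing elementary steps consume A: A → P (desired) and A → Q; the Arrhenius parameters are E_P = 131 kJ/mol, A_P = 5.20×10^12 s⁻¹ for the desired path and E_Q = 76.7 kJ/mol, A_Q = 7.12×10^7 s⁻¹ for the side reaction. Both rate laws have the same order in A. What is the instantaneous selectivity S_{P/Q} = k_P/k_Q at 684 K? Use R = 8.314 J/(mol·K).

5.21

With equal orders, S_{P/Q} = k_P/k_Q = (A_P/A_Q)·exp[(E_Q−E_P)/(RT)].
(E_Q−E_P)/(RT) = (76.7−131)×10³/(8.314×684) = -54300/5687 = -9.548.
k_P/k_Q = (5.20×10^12/7.12×10^7)·exp(-9.548) = 73034 × 7.131×10^-5 = 5.21.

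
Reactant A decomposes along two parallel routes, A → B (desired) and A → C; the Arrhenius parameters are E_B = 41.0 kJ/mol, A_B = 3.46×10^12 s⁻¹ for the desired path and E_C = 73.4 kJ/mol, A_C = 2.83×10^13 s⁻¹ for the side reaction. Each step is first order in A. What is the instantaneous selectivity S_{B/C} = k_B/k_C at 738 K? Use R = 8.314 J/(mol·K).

24.0

k_B/k_C = (A_B/A_C)·exp[−(E_B−E_C)/(RT)] = (A_B/A_C)·exp[(E_C−E_B)/(RT)].
(E_C−E_B)/(RT) = (73.4−41.0)×10³/(8.314×738) = 32400/6136 = 5.281.
k_B/k_C = (3.46×10^12/2.83×10^13)·exp(5.281) = 0.1223 × 196.5 = 24.0.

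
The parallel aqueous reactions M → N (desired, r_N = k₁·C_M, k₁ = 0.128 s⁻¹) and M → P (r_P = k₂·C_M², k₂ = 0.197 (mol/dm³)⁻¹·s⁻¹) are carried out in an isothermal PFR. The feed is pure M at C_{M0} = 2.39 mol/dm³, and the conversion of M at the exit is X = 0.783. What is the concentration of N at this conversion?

C_M = C_{M0}(1−X) = 0.5186 mol/dm³.
Along a PFR/batch, dC_N/dC_M = −r_N/(r_N+r_P) = −k₁/(k₁+k₂·C_M).
Integrating from C_{M0} to C_M: C_N = (0.128/0.197)·ln[(0.128+0.197·2.39)/(0.128+0.197·0.519)] = 0.6497·ln(0.5988/0.2302) = 0.6213 mol/dm³.

0.621 mol/dm³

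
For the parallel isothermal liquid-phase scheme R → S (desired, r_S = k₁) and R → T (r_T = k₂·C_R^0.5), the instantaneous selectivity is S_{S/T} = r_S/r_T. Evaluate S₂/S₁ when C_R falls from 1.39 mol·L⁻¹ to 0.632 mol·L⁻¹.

1.48

S_{S/T} = (k₁/k₂)·C_R^-0.5, so S₂/S₁ = (C_{R,2}/C_{R,1})^-0.5.
= (0.632/1.39)^(-0.5) = (0.4547)^(-0.5) = 1.48.
Selectivity toward S rises as C_R falls — low-concentration operation is favoured.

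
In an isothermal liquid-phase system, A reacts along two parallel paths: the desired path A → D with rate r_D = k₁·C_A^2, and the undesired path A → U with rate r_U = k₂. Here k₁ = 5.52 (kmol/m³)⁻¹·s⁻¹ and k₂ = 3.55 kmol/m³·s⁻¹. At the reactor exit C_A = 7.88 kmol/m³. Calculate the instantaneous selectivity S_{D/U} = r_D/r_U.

96.6

S_{D/U} = r_D/r_U = (k₁·C_A^2)/(k₂) = (k₁/k₂)·C_A^2.
= (5.52×7.880^2) / (3.55) = 342.8/3.550 = 96.6.
Since the desired path is higher order in A, keeping C_A high (PFR or concentrated feed) favours D.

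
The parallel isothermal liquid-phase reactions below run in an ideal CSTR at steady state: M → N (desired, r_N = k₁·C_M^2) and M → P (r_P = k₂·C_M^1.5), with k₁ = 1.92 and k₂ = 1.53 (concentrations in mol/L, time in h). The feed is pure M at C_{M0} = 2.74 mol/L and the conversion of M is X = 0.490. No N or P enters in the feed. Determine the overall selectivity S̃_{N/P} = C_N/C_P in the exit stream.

Exit C_M = C_{M0}(1−X) = 2.74×0.510 = 1.397 mol/L.
In a CSTR the entire volume is at exit conditions, so r_N = 1.92×1.397^2 = 3.749 and r_P = 1.53×1.397^1.5 = 2.527.
Overall selectivity = C_N/C_P = r_Nτ/(r_Pτ) = r_N/r_P = 1.48.

1.48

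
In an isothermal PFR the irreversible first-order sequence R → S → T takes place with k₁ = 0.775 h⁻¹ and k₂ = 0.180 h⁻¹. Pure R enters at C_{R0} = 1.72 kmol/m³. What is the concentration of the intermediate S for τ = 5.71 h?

The intermediate concentration in a first-order A→B→C sequence is C_S = k₁C_{R0}(e^(−k₁τ) − e^(−k₂τ))/(k₂−k₁).
e^(−k₁τ) = e^(−0.775×5.71) = e^(−4.425) = 0.01197; e^(−k₂τ) = e^(−1.028) = 0.3578.
C_S = 0.775×1.72/(0.180−0.775) × (0.01197−0.3578) = (-2.240)×(-0.3458) = 0.7748 kmol/m³.

0.775 kmol/m³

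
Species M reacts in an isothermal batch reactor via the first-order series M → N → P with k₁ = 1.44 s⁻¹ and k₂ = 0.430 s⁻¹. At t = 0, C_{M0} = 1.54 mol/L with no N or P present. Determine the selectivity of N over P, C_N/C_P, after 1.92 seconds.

1.33

The intermediate concentration in a first-order A→B→C sequence is C_N = k₁C_{M0}(e^(−k₁t) − e^(−k₂t))/(k₂−k₁).
e^(−k₁t) = e^(−1.44×1.92) = e^(−2.765) = 0.06299; e^(−k₂t) = e^(−0.8256) = 0.4380.
C_N = 1.44×1.54/(0.430−1.44) × (0.06299−0.4380) = (-2.196)×(-0.3750) = 0.8233 mol/L.
C_M = C_{M0}e^(−k₁t) = 0.09700 mol/L, so C_P = C_{M0}−C_M−C_N = 0.6197 mol/L; C_N/C_P = 1.33.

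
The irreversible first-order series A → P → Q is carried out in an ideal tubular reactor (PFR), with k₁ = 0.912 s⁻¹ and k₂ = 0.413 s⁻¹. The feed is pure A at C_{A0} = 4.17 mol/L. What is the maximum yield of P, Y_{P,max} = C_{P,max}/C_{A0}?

0.519

For a first-order series the maximum intermediate yield is C_{P,max}/C_{A0} = (k₁/k₂)^[k₂/(k₂−k₁)].
= (0.912/0.413)^(0.413/(0.413−0.912)) = (2.208)^(-0.8277) = 0.5191.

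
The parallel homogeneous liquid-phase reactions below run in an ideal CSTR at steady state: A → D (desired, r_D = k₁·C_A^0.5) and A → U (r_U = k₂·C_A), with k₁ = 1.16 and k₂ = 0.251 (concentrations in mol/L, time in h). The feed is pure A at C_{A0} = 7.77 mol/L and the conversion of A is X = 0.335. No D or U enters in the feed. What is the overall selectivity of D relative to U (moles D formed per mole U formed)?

2.03

Exit C_A = C_{A0}(1−X) = 7.77×0.665 = 5.167 mol/L.
In a CSTR the entire volume is at exit conditions, so r_D = 1.16×5.167^0.5 = 2.637 and r_U = 0.251×5.167 = 1.297.
Overall selectivity = C_D/C_U = r_Dτ/(r_Uτ) = r_D/r_U = 2.03.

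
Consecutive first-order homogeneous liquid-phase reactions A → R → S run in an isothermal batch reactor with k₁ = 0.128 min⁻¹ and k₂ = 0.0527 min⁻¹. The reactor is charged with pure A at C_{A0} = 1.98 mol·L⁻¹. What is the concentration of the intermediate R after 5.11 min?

The intermediate concentration in a first-order A→B→C sequence is C_R = k₁C_{A0}(e^(−k₁t) − e^(−k₂t))/(k₂−k₁).
e^(−k₁t) = e^(−0.128×5.11) = e^(−0.6541) = 0.5199; e^(−k₂t) = e^(−0.2693) = 0.7639.
C_R = 0.128×1.98/(0.0527−0.128) × (0.5199−0.7639) = (-3.366)×(-0.2440) = 0.8212 mol·L⁻¹.

0.821 mol·L⁻¹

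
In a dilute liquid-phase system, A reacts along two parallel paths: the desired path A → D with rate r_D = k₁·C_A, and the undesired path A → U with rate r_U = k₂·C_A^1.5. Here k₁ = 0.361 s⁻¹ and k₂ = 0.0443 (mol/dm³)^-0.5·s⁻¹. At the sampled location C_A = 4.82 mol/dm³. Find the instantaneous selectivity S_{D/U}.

3.71

S_{D/U} = r_D/r_U = (k₁·C_A)/(k₂·C_A^1.5) = (k₁/k₂)·C_A^-0.5.
= (0.361×4.820) / (0.0443×4.820^1.5) = 1.740/0.4688 = 3.71.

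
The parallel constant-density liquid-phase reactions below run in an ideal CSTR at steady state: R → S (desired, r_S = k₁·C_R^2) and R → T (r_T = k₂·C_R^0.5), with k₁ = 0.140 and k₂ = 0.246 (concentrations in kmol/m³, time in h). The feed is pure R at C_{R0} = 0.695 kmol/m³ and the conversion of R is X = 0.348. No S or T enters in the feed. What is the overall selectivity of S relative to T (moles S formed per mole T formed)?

Exit C_R = C_{R0}(1−X) = 0.695×0.652 = 0.4531 kmol/m³.
In a CSTR the entire volume is at exit conditions, so r_S = 0.140×0.4531^2 = 0.02875 and r_T = 0.246×0.4531^0.5 = 0.1656.
Overall selectivity = C_S/C_T = r_Sτ/(r_Tτ) = r_S/r_T = 0.174.

0.174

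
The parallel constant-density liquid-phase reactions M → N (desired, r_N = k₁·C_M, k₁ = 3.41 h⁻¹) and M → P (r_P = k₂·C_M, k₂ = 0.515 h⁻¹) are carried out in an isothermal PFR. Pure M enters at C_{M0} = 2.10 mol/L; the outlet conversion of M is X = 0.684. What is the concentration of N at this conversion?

1.25 mol/L

C_M = C_{M0}(1−X) = 0.6636 mol/L.
Both paths are first order in M, so the instantaneous fraction to N is constant: dC_N/d(−C_M) = k₁/(k₁+k₂) = 0.8688.
C_N = 0.8688·(C_{M0}−C_M) = 0.8688×1.436 = 1.25 mol/L.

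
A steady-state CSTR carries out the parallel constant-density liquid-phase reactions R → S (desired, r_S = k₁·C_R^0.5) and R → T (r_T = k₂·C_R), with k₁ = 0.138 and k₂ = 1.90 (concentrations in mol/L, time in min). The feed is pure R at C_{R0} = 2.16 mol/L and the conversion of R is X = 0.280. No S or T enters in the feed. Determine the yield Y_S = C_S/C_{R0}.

Exit C_R = C_{R0}(1−X) = 2.16×0.720 = 1.555 mol/L.
Rates in a CSTR are evaluated at the outlet concentration: r_S = 0.138×1.555^0.5 = 0.1721, r_T = 1.90×1.555 = 2.955.
Fraction of consumed R going to S: r_S/(r_S+r_T) = 0.05504.
C_S = 0.05504·C_{R0}·X = 0.05504×2.16×0.280 = 0.0333 mol/L; Y_S = C_S/C_{R0} = 0.0154.

0.0154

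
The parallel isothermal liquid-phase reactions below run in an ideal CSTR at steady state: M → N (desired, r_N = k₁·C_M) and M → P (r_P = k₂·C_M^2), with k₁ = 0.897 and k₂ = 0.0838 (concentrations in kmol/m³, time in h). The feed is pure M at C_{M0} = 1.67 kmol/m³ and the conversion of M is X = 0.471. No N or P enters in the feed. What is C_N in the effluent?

0.727 kmol/m³

Exit C_M = C_{M0}(1−X) = 1.67×0.529 = 0.8834 kmol/m³.
Rates in a CSTR are evaluated at the outlet concentration: r_N = 0.897×0.8834 = 0.7924, r_P = 0.0838×0.8834^2 = 0.06540.
Fraction of consumed M going to N: r_N/(r_N+r_P) = 0.9238.
C_N = 0.9238·C_{M0}·X = 0.9238×1.67×0.471 = 0.727 kmol/m³.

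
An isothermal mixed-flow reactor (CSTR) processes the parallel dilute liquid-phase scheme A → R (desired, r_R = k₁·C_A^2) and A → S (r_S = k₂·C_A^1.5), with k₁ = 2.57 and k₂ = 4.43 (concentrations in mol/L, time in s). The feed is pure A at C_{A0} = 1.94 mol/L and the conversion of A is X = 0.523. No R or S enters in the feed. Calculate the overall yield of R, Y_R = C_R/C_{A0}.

0.187

Exit C_A = C_{A0}(1−X) = 1.94×0.477 = 0.9254 mol/L.
Rates in a CSTR are evaluated at the outlet concentration: r_R = 2.57×0.9254^2 = 2.201, r_S = 4.43×0.9254^1.5 = 3.944.
Fraction of consumed A going to R: r_R/(r_R+r_S) = 0.3582.
C_R = 0.3582·C_{A0}·X = 0.3582×1.94×0.523 = 0.363 mol/L; Y_R = C_R/C_{A0} = 0.187.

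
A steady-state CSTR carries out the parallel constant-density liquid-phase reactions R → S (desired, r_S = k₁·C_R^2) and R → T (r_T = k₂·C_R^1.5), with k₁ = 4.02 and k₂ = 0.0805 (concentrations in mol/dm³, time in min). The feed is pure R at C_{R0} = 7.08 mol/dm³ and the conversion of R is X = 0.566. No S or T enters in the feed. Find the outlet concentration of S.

Exit C_R = C_{R0}(1−X) = 7.08×0.434 = 3.073 mol/dm³.
A CSTR operates uniformly at the exit composition, giving r_S = 37.96 and r_T = 0.4336 (each k·C_R^n at C_R = 3.073).
Fraction of consumed R going to S: r_S/(r_S+r_T) = 0.9887.
C_S = 0.9887·C_{R0}·X = 0.9887×7.08×0.566 = 3.96 mol/dm³.

3.96 mol/dm³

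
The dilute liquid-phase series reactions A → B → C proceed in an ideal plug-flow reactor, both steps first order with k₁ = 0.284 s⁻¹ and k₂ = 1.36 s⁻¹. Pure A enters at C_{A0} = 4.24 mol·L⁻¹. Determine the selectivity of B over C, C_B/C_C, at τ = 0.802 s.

1.48

For first-order series with pure A initially, C_B(τ) = k₁C_{A0}/(k₂−k₁)·(e^(−k₁τ) − e^(−k₂τ)).
e^(−k₁τ) = e^(−0.284×0.802) = e^(−0.2278) = 0.7963; e^(−k₂τ) = e^(−1.091) = 0.3360.
C_B = 0.284×4.24/(1.36−0.284) × (0.7963−0.3360) = 1.119×0.4603 = 0.5152 mol·L⁻¹.
C_A = C_{A0}e^(−k₁τ) = 3.376 mol·L⁻¹, so C_C = C_{A0}−C_A−C_B = 0.3485 mol·L⁻¹; C_B/C_C = 1.48.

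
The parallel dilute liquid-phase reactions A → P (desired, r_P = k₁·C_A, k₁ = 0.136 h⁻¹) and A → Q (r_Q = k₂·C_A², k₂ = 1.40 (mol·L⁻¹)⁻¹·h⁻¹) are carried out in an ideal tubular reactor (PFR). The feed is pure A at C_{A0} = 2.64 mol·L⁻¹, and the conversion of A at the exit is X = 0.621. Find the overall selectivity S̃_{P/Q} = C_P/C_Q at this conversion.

C_A = C_{A0}(1−X) = 1.001 mol·L⁻¹.
Along a PFR/batch, dC_P/dC_A = −r_P/(r_P+r_Q) = −k₁/(k₁+k₂·C_A).
Integrating from C_{A0} to C_A: C_P = (0.136/1.40)·ln[(0.136+1.40·2.64)/(0.136+1.40·1.00)] = 0.09714·ln(3.832/1.537) = 0.08876 mol·L⁻¹.
C_Q = (C_{A0}−C_A)−C_P = 1.551 mol·L⁻¹; S̃_{P/Q} = 0.08876/1.551 = 0.0572.

0.0572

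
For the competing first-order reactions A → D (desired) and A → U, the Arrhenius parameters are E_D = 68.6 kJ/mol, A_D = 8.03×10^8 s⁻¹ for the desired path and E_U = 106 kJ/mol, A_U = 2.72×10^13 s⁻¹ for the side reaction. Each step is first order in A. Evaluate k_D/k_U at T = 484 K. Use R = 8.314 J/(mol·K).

0.321

Since both paths have the same order in A, the concentration cancels and S_{D/U} = k_D/k_U = (A_D/A_U)·exp[(E_U−E_D)/(RT)].
(E_U−E_D)/(RT) = (106−68.6)×10³/(8.314×484) = 37400/4024 = 9.294.
k_D/k_U = (8.03×10^8/2.72×10^13)·exp(9.294) = 2.952×10^-5 × 10876 = 0.321.
Since E_D < E_U, lowering the temperature improves selectivity toward D.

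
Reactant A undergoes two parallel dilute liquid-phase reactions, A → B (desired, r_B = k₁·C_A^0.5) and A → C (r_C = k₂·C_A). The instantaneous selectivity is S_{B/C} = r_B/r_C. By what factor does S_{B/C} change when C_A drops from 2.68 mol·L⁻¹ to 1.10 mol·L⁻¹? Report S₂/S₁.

1.56

S_{B/C} = (k₁/k₂)·C_A^-0.5, so S₂/S₁ = (C_{A,2}/C_{A,1})^-0.5.
= (1.10/2.68)^(-0.5) = (0.4104)^(-0.5) = 1.56.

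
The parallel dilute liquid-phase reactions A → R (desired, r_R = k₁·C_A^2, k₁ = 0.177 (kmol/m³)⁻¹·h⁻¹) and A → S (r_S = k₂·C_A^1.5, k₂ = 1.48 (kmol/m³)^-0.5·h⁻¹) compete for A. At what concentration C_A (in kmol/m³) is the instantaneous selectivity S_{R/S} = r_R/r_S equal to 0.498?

S_{R/S} = (k₁/k₂)·C_A^0.5 ⇒ C_A = (S·k₂/k₁)^(2).
= (0.498×1.48/0.177)^(2) = (4.164)^(2) = 17.3 kmol/m³.

17.3 kmol/m³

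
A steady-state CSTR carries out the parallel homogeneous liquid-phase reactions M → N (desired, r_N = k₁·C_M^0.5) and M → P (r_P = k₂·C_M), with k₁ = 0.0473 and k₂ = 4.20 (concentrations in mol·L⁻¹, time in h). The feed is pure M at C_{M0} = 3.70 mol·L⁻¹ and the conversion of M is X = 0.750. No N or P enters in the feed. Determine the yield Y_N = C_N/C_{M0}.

Exit C_M = C_{M0}(1−X) = 3.70×0.250 = 0.9250 mol·L⁻¹.
Rates in a CSTR are evaluated at the outlet concentration: r_N = 0.0473×0.9250^0.5 = 0.04549, r_P = 4.20×0.9250 = 3.885.
Fraction of consumed M going to N: r_N/(r_N+r_P) = 0.01157.
C_N = 0.01157·C_{M0}·X = 0.01157×3.70×0.750 = 0.0321 mol·L⁻¹; Y_N = C_N/C_{M0} = 0.00868.

0.00868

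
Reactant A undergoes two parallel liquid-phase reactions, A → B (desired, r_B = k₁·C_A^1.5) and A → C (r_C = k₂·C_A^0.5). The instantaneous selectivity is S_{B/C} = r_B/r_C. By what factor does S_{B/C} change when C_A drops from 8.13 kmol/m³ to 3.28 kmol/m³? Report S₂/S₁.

S_{B/C} = (k₁/k₂)·C_A, so S₂/S₁ = (C_{A,2}/C_{A,1}).
= 3.28/8.13 = 0.403.
Selectivity toward B falls as C_A falls — high-concentration operation is favoured.

0.403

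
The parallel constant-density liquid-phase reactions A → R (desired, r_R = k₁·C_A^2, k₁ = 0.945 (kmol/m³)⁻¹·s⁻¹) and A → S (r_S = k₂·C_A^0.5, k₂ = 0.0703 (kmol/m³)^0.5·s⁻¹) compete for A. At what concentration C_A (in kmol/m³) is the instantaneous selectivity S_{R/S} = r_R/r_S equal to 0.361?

S_{R/S} = (k₁/k₂)·C_A^1.5 ⇒ C_A = (S·k₂/k₁)^(1/1.5).
= (0.361×0.0703/0.945)^(0.6667) = (0.02686)^(0.6667) = 0.0897 kmol/m³.

0.0897 kmol/m³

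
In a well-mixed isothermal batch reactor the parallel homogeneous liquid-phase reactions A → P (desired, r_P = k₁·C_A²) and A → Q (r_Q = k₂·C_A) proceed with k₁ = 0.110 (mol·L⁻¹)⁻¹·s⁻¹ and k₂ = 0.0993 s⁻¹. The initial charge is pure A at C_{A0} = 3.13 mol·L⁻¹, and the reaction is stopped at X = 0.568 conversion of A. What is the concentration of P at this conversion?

1.25 mol·L⁻¹

C_A = C_{A0}(1−X) = 1.352 mol·L⁻¹.
Along a PFR/batch, dC_Q/dC_A = −r_Q/(r_P+r_Q) = −k₂/(k₂+k₁·C_A).
Integrating from C_{A0} to C_A: C_Q = (0.0993/0.110)·ln[(0.0993+0.110·3.13)/(0.0993+0.110·1.35)] = 0.9027·ln(0.4436/0.2480) = 0.5248 mol·L⁻¹.
Then C_P = (C_{A0}−C_A) − C_Q = 1.778 − 0.5248 = 1.253 mol·L⁻¹.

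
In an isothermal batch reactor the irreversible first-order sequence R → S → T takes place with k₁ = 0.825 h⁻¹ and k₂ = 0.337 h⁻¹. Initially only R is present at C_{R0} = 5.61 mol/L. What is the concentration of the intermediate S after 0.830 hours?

2.39 mol/L

For first-order series with pure R initially, C_S(t) = k₁C_{R0}/(k₂−k₁)·(e^(−k₁t) − e^(−k₂t)).
e^(−k₁t) = e^(−0.825×0.830) = e^(−0.6847) = 0.5042; e^(−k₂t) = e^(−0.2797) = 0.7560.
C_S = 0.825×5.61/(0.337−0.825) × (0.5042−0.7560) = (-9.484)×(-0.2518) = 2.388 mol/L.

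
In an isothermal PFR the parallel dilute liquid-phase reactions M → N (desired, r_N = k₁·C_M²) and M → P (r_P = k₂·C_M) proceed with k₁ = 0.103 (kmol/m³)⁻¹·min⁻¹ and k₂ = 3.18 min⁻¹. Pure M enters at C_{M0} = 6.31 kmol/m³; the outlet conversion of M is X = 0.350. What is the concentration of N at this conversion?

C_M = C_{M0}(1−X) = 4.101 kmol/m³.
Along a PFR/batch, dC_P/dC_M = −r_P/(r_N+r_P) = −k₂/(k₂+k₁·C_M).
Integrating from C_{M0} to C_M: C_P = (3.18/0.103)·ln[(3.18+0.103·6.31)/(3.18+0.103·4.10)] = 30.87·ln(3.830/3.602) = 1.890 kmol/m³.
Then C_N = (C_{M0}−C_M) − C_P = 2.208 − 1.890 = 0.3181 kmol/m³.

0.318 kmol/m³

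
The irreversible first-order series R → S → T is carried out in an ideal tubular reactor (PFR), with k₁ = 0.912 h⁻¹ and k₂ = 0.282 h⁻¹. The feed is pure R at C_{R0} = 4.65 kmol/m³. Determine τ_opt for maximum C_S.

1.86 h

For first-order series the maximum of C_S occurs at τ_opt = ln(k₂/k₁)/(k₂−k₁).
= ln(0.282/0.912)/(0.282−0.912) = ln(0.3092)/-0.6300 = -1.174/-0.6300 = 1.86 h.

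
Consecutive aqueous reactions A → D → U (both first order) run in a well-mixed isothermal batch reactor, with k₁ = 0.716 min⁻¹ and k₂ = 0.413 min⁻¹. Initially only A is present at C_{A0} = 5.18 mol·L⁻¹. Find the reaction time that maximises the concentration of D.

For first-order series the maximum of C_D occurs at t_opt = ln(k₂/k₁)/(k₂−k₁).
= ln(0.413/0.716)/(0.413−0.716) = ln(0.5768)/-0.3030 = -0.5502/-0.3030 = 1.82 min.

1.82 min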